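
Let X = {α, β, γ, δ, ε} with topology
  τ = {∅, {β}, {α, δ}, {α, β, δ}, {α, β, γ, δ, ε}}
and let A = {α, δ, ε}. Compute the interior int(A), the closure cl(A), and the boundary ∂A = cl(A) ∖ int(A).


int(A) = {α, δ}, cl(A) = {α, γ, δ, ε}, ∂A = {γ, ε}.

Closed sets in (X, τ) are complements of opens:
  closed(X, τ) = {∅, {γ, ε}, {β, γ, ε}, {α, γ, δ, ε}, {α, β, γ, δ, ε}}.
int(A) = ⋃ {U ∈ τ : U ⊆ A}. Opens contained in A: ∅, {α, δ}.
Taking the union of these: int(A) = {α, δ}.
cl(A) = ⋂ {C closed : A ⊆ C}. Closed sets containing A: {α, γ, δ, ε}, {α, β, γ, δ, ε}.
Intersecting these: cl(A) = {α, γ, δ, ε}.
∂A = cl(A) ∖ int(A) = {α, γ, δ, ε} ∖ {α, δ} = {γ, ε}.


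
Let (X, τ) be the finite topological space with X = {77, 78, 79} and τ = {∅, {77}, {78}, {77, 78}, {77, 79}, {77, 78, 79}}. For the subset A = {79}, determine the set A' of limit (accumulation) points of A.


A' = ∅

For each x ∈ X, list the open sets U ∈ τ with x ∈ U, then check whether U ∩ (A ∖ {x}) ≠ ∅ for every such U.
  x = 77: open {77} ∋ x has {77} ∩ (A ∖ {77}) = ∅, so x is NOT a limit point.
  x = 78: open {78} ∋ x has {78} ∩ (A ∖ {78}) = ∅, so x is NOT a limit point.
  x = 79: open {77, 79} ∋ x has {77, 79} ∩ (A ∖ {79}) = ∅, so x is NOT a limit point.
Collecting: A' = ∅.


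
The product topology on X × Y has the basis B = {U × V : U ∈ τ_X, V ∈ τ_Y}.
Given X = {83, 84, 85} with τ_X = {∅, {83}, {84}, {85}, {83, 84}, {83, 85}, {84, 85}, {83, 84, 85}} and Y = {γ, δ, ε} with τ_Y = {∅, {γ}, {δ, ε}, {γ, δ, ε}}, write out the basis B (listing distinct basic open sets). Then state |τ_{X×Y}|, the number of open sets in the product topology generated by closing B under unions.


Basis B = {∅ × ∅, {83} × {γ}, {84} × {γ}, {85} × {γ}, {83, 84} × {γ}, {83, 85} × {γ}, {83} × {δ, ε}, {84, 85} × {γ}, {84} × {δ, ε}, {85} × {δ, ε}, {83} × {γ, δ, ε}, {83, 84, 85} × {γ}, {84} × {γ, δ, ε}, {85} × {γ, δ, ε}, {83, 84} × {δ, ε}, {83, 85} × {δ, ε}, {84, 85} × {δ, ε}, {83, 84} × {γ, δ, ε}, {83, 85} × {γ, δ, ε}, {83, 84, 85} × {δ, ε}, {84, 85} × {γ, δ, ε}, {83, 84, 85} × {γ, δ, ε}}; |τ_{X×Y}| = 64.

Enumerate products U × V with U ∈ τ_X, V ∈ τ_Y (deduplicated):
  ∅ × ∅ = {} (∅)
  {83} × {γ} = {(83,γ)}
  {84} × {γ} = {(84,γ)}
  {85} × {γ} = {(85,γ)}
  {83, 84} × {γ} = {(83,γ), (84,γ)}
  {83, 85} × {γ} = {(83,γ), (85,γ)}
  {83} × {δ, ε} = {(83,δ), (83,ε)}
  {84, 85} × {γ} = {(84,γ), (85,γ)}
  {84} × {δ, ε} = {(84,δ), (84,ε)}
  {85} × {δ, ε} = {(85,δ), (85,ε)}
  {83} × {γ, δ, ε} = {(83,γ), (83,δ), (83,ε)}
  {83, 84, 85} × {γ} = {(83,γ), (84,γ), (85,γ)}
  {84} × {γ, δ, ε} = {(84,γ), (84,δ), (84,ε)}
  {85} × {γ, δ, ε} = {(85,γ), (85,δ), (85,ε)}
  {83, 84} × {δ, ε} = {(83,δ), (83,ε), (84,δ), (84,ε)}
  {83, 85} × {δ, ε} = {(83,δ), (83,ε), (85,δ), (85,ε)}
  {84, 85} × {δ, ε} = {(84,δ), (84,ε), (85,δ), (85,ε)}
  {83, 84} × {γ, δ, ε} = {(83,γ), (83,δ), (83,ε), (84,γ), (84,δ), (84,ε)}
  {83, 85} × {γ, δ, ε} = {(83,γ), (83,δ), (83,ε), (85,γ), (85,δ), (85,ε)}
  {83, 84, 85} × {δ, ε} = {(83,δ), (83,ε), (84,δ), (84,ε), (85,δ), (85,ε)}
  {84, 85} × {γ, δ, ε} = {(84,γ), (84,δ), (84,ε), (85,γ), (85,δ), (85,ε)}
  {83, 84, 85} × {γ, δ, ε} = {(83,γ), (83,δ), (83,ε), (84,γ), (84,δ), (84,ε), (85,γ), (85,δ), (85,ε)}
These 22 distinct sets form the basis B.
Close under arbitrary unions to get τ_{X×Y}; counting gives |τ_{X×Y}| = 64.


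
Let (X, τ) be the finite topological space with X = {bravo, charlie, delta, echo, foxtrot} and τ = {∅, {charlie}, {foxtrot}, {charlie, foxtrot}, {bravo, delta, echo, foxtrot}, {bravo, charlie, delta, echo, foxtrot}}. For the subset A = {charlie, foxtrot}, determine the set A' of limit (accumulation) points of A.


A' = {bravo, delta, echo}

For each x ∈ X, list the open sets U ∈ τ with x ∈ U, then check whether U ∩ (A ∖ {x}) ≠ ∅ for every such U.
  x = bravo: opens ∋ x are {bravo, delta, echo, foxtrot}, {bravo, charlie, delta, echo, foxtrot}; each meets A ∖ {bravo}, so x IS a limit point.
  x = charlie: open {charlie} ∋ x has {charlie} ∩ (A ∖ {charlie}) = ∅, so x is NOT a limit point.
  x = delta: opens ∋ x are {bravo, delta, echo, foxtrot}, {bravo, charlie, delta, echo, foxtrot}; each meets A ∖ {delta}, so x IS a limit point.
  x = echo: opens ∋ x are {bravo, delta, echo, foxtrot}, {bravo, charlie, delta, echo, foxtrot}; each meets A ∖ {echo}, so x IS a limit point.
  x = foxtrot: open {foxtrot} ∋ x has {foxtrot} ∩ (A ∖ {foxtrot}) = ∅, so x is NOT a limit point.
Collecting: A' = {bravo, delta, echo}.


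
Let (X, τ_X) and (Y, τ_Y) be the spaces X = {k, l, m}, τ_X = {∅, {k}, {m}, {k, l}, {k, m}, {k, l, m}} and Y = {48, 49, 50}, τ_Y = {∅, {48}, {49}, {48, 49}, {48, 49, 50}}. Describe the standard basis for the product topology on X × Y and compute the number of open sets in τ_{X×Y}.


Basis B = {∅ × ∅, {k} × {48}, {k} × {49}, {m} × {48}, {m} × {49}, {k} × {48, 49}, {k, l} × {48}, {k, m} × {48}, {k, l} × {49}, {k, m} × {49}, {m} × {48, 49}, {k} × {48, 49, 50}, {k, l, m} × {48}, {k, l, m} × {49}, {m} × {48, 49, 50}, {k, l} × {48, 49}, {k, m} × {48, 49}, {k, l} × {48, 49, 50}, {k, m} × {48, 49, 50}, {k, l, m} × {48, 49}, {k, l, m} × {48, 49, 50}}; |τ_{X×Y}| = 70.

Enumerate products U × V with U ∈ τ_X, V ∈ τ_Y (deduplicated):
  ∅ × ∅ = {} (∅)
  {k} × {48} = {(k,48)}
  {k} × {49} = {(k,49)}
  {m} × {48} = {(m,48)}
  {m} × {49} = {(m,49)}
  {k} × {48, 49} = {(k,48), (k,49)}
  {k, l} × {48} = {(k,48), (l,48)}
  {k, m} × {48} = {(k,48), (m,48)}
  {k, l} × {49} = {(k,49), (l,49)}
  {k, m} × {49} = {(k,49), (m,49)}
  {m} × {48, 49} = {(m,48), (m,49)}
  {k} × {48, 49, 50} = {(k,48), (k,49), (k,50)}
  {k, l, m} × {48} = {(k,48), (l,48), (m,48)}
  {k, l, m} × {49} = {(k,49), (l,49), (m,49)}
  {m} × {48, 49, 50} = {(m,48), (m,49), (m,50)}
  {k, l} × {48, 49} = {(k,48), (k,49), (l,48), (l,49)}
  {k, m} × {48, 49} = {(k,48), (k,49), (m,48), (m,49)}
  {k, l} × {48, 49, 50} = {(k,48), (k,49), (k,50), (l,48), (l,49), (l,50)}
  {k, m} × {48, 49, 50} = {(k,48), (k,49), (k,50), (m,48), (m,49), (m,50)}
  {k, l, m} × {48, 49} = {(k,48), (k,49), (l,48), (l,49), (m,48), (m,49)}
  {k, l, m} × {48, 49, 50} = {(k,48), (k,49), (k,50), (l,48), (l,49), (l,50), (m,48), (m,49), (m,50)}
These 21 distinct sets form the basis B.
Close under arbitrary unions to get τ_{X×Y}; counting gives |τ_{X×Y}| = 70.


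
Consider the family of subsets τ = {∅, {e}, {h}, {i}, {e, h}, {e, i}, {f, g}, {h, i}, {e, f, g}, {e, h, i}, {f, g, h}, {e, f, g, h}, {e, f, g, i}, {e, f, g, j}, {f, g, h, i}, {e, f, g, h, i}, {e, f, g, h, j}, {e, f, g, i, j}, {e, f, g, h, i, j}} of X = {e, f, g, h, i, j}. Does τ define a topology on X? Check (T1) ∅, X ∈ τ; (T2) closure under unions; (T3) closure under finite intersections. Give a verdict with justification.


τ is NOT a topology on X.

Axiom (T1): ∅ ∈ τ? Yes; X ∈ τ? Yes.
Axiom (T2/T3): check pairwise unions and intersections of members of τ.
Counterexample for (T2): {i} ∪ {f, g} = {f, g, i} ∉ τ. Therefore τ is NOT a topology.


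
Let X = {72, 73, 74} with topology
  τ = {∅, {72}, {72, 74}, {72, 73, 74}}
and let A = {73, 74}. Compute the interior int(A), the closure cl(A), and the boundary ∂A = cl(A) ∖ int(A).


int(A) = ∅, cl(A) = {73, 74}, ∂A = {73, 74}.

Closed sets in (X, τ) are complements of opens:
  closed(X, τ) = {∅, {73}, {73, 74}, {72, 73, 74}}.
int(A) = ⋃ {U ∈ τ : U ⊆ A}. Opens contained in A: ∅.
Taking the union of these: int(A) = ∅.
cl(A) = ⋂ {C closed : A ⊆ C}. Closed sets containing A: {73, 74}, {72, 73, 74}.
Intersecting these: cl(A) = {73, 74}.
∂A = cl(A) ∖ int(A) = {73, 74} ∖ ∅ = {73, 74}.


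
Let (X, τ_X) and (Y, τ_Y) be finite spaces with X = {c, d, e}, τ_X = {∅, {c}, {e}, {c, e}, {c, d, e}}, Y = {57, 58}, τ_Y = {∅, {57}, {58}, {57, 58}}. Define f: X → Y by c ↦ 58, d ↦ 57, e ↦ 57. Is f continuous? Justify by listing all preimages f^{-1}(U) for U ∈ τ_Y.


f is NOT continuous.

Compute f^{-1}(U) for each U ∈ τ_Y:
  U = ∅: f^{-1}(U) = ∅ ∈ τ_X ✓.
  U = {57}: f^{-1}(U) = {d, e} ∉ τ_X ✗.
  U = {58}: f^{-1}(U) = {c} ∈ τ_X ✓.
  U = {57, 58}: f^{-1}(U) = {c, d, e} ∈ τ_X ✓.
Found U = {57} with f^{-1}(U) = {d, e} not in τ_X. Therefore f is NOT continuous.


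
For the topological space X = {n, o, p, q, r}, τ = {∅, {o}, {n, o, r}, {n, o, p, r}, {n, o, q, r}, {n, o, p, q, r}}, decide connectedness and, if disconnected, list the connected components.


(X, τ) is connected.

Find clopen sets (U ∈ τ with X ∖ U ∈ τ):
  U = ∅, X ∖ U = {n, o, p, q, r} — both open, so U is clopen.
  U = {n, o, p, q, r}, X ∖ U = ∅ — both open, so U is clopen.
Only trivial clopens (∅ and X) exist, so (X, τ) is connected.
Compute connected components by grouping points that agree on all clopens:
  component: {n, o, p, q, r}


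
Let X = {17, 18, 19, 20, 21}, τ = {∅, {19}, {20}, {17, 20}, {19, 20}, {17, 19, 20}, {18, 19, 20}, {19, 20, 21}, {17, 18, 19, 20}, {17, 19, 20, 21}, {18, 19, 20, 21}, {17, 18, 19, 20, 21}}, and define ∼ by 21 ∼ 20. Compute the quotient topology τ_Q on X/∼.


X/∼ = {[17], [18], [19], [20=21]}; |τ_Q| = 6.

Equivalence classes: [17], [18], [19], [20=21].
Quotient map π: X → X/∼ sends 17 ↦ [17], 18 ↦ [18], 19 ↦ [19], 20 ↦ [20=21], 21 ↦ [20=21].
For each subset V ⊆ X/∼, compute π^{-1}(V) ⊆ X and check whether π^{-1}(V) ∈ τ. V is open in τ_Q iff π^{-1}(V) ∈ τ.
  V = {}: π^{-1}(V) = ∅ ∈ τ ✓.
  V = {[17]}: π^{-1}(V) = {17} ∉ τ ✗.
  V = {[18]}: π^{-1}(V) = {18} ∉ τ ✗.
  V = {[17], [18]}: π^{-1}(V) = {17, 18} ∉ τ ✗.
  V = {[19]}: π^{-1}(V) = {19} ∈ τ ✓.
  V = {[17], [19]}: π^{-1}(V) = {17, 19} ∉ τ ✗.
  V = {[18], [19]}: π^{-1}(V) = {18, 19} ∉ τ ✗.
  V = {[17], [18], [19]}: π^{-1}(V) = {17, 18, 19} ∉ τ ✗.
  V = {[20=21]}: π^{-1}(V) = {20, 21} ∉ τ ✗.
  V = {[17], [20=21]}: π^{-1}(V) = {17, 20, 21} ∉ τ ✗.
  V = {[18], [20=21]}: π^{-1}(V) = {18, 20, 21} ∉ τ ✗.
  V = {[17], [18], [20=21]}: π^{-1}(V) = {17, 18, 20, 21} ∉ τ ✗.
  V = {[19], [20=21]}: π^{-1}(V) = {19, 20, 21} ∈ τ ✓.
  V = {[17], [19], [20=21]}: π^{-1}(V) = {17, 19, 20, 21} ∈ τ ✓.
  V = {[18], [19], [20=21]}: π^{-1}(V) = {18, 19, 20, 21} ∈ τ ✓.
  V = {[17], [18], [19], [20=21]}: π^{-1}(V) = {17, 18, 19, 20, 21} ∈ τ ✓.
Open sets in the quotient: τ_Q = {{}, {[19]}, {[19], [20=21]}, {[17], [19], [20=21]}, {[18], [19], [20=21]}, {[17], [18], [19], [20=21]}} (6 elements).


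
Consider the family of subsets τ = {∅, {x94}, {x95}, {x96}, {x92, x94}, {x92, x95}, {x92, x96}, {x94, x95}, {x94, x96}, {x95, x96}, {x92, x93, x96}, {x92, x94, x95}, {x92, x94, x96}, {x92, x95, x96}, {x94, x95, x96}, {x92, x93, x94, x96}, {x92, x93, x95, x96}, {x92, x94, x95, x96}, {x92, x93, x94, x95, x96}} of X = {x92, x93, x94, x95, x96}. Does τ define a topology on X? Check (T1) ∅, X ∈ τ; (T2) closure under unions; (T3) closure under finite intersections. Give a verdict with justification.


τ is NOT a topology on X.

Axiom (T1): ∅ ∈ τ? Yes; X ∈ τ? Yes.
Axiom (T2/T3): check pairwise unions and intersections of members of τ.
Counterexample for (T3): {x92, x94} ∩ {x92, x95} = {x92} ∉ τ. Therefore τ is NOT a topology.


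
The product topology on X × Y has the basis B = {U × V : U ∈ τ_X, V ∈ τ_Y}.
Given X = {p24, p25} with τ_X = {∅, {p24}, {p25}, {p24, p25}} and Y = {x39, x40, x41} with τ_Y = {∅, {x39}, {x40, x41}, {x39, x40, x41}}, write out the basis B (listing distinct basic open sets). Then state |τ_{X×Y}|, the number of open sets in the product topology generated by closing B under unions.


Basis B = {∅ × ∅, {p24} × {x39}, {p25} × {x39}, {p24, p25} × {x39}, {p24} × {x40, x41}, {p25} × {x40, x41}, {p24} × {x39, x40, x41}, {p25} × {x39, x40, x41}, {p24, p25} × {x40, x41}, {p24, p25} × {x39, x40, x41}}; |τ_{X×Y}| = 16.

Enumerate products U × V with U ∈ τ_X, V ∈ τ_Y (deduplicated):
  ∅ × ∅ = {} (∅)
  {p24} × {x39} = {(p24,x39)}
  {p25} × {x39} = {(p25,x39)}
  {p24, p25} × {x39} = {(p24,x39), (p25,x39)}
  {p24} × {x40, x41} = {(p24,x40), (p24,x41)}
  {p25} × {x40, x41} = {(p25,x40), (p25,x41)}
  {p24} × {x39, x40, x41} = {(p24,x39), (p24,x40), (p24,x41)}
  {p25} × {x39, x40, x41} = {(p25,x39), (p25,x40), (p25,x41)}
  {p24, p25} × {x40, x41} = {(p24,x40), (p24,x41), (p25,x40), (p25,x41)}
  {p24, p25} × {x39, x40, x41} = {(p24,x39), (p24,x40), (p24,x41), (p25,x39), (p25,x40), (p25,x41)}
These 10 distinct sets form the basis B.
Close under arbitrary unions to get τ_{X×Y}; counting gives |τ_{X×Y}| = 16.


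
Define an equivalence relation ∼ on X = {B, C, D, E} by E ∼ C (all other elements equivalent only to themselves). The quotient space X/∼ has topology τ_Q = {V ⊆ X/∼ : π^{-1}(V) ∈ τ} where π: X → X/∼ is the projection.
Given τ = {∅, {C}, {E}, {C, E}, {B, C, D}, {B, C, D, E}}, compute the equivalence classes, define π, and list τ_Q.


X/∼ = {[B], [C=E], [D]}; |τ_Q| = 3.

Equivalence classes: [B], [C=E], [D].
Quotient map π: X → X/∼ sends B ↦ [B], C ↦ [C=E], D ↦ [D], E ↦ [C=E].
For each subset V ⊆ X/∼, compute π^{-1}(V) ⊆ X and check whether π^{-1}(V) ∈ τ. V is open in τ_Q iff π^{-1}(V) ∈ τ.
  V = {}: π^{-1}(V) = ∅ ∈ τ ✓.
  V = {[B]}: π^{-1}(V) = {B} ∉ τ ✗.
  V = {[C=E]}: π^{-1}(V) = {C, E} ∈ τ ✓.
  V = {[B], [C=E]}: π^{-1}(V) = {B, C, E} ∉ τ ✗.
  V = {[D]}: π^{-1}(V) = {D} ∉ τ ✗.
  V = {[B], [D]}: π^{-1}(V) = {B, D} ∉ τ ✗.
  V = {[C=E], [D]}: π^{-1}(V) = {C, D, E} ∉ τ ✗.
  V = {[B], [C=E], [D]}: π^{-1}(V) = {B, C, D, E} ∈ τ ✓.
Open sets in the quotient: τ_Q = {{}, {[C=E]}, {[B], [C=E], [D]}} (3 elements).


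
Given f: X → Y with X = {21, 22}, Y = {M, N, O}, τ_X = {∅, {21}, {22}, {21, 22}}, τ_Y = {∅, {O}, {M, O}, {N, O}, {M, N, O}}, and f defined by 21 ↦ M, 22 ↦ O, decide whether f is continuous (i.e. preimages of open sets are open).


f IS continuous.

Compute f^{-1}(U) for each U ∈ τ_Y:
  U = ∅: f^{-1}(U) = ∅ ∈ τ_X ✓.
  U = {O}: f^{-1}(U) = {22} ∈ τ_X ✓.
  U = {M, O}: f^{-1}(U) = {21, 22} ∈ τ_X ✓.
  U = {N, O}: f^{-1}(U) = {22} ∈ τ_X ✓.
  U = {M, N, O}: f^{-1}(U) = {21, 22} ∈ τ_X ✓.
Every preimage lies in τ_X, so f IS continuous.


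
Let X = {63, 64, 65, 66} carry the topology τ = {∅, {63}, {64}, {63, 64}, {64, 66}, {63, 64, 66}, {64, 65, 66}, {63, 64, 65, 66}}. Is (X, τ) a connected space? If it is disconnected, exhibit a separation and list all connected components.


(X, τ) is disconnected; components = [{63}, {64, 65, 66}].

Find clopen sets (U ∈ τ with X ∖ U ∈ τ):
  U = ∅, X ∖ U = {63, 64, 65, 66} — both open, so U is clopen.
  U = {63}, X ∖ U = {64, 65, 66} — both open, so U is clopen.
  U = {64, 65, 66}, X ∖ U = {63} — both open, so U is clopen.
  U = {63, 64, 65, 66}, X ∖ U = ∅ — both open, so U is clopen.
Nontrivial clopen(s) exist: e.g. {63}. So (X, τ) is disconnected.
Compute connected components by grouping points that agree on all clopens:
  component: {63}
  component: {64, 65, 66}


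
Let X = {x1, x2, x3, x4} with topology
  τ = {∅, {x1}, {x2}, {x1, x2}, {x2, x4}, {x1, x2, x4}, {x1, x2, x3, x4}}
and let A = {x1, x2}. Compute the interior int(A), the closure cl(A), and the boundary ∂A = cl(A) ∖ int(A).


int(A) = {x1, x2}, cl(A) = {x1, x2, x3, x4}, ∂A = {x3, x4}.

Closed sets in (X, τ) are complements of opens:
  closed(X, τ) = {∅, {x3}, {x1, x3}, {x3, x4}, {x1, x3, x4}, {x2, x3, x4}, {x1, x2, x3, x4}}.
int(A) = ⋃ {U ∈ τ : U ⊆ A}. Opens contained in A: ∅, {x1}, {x2}, {x1, x2}.
Taking the union of these: int(A) = {x1, x2}.
cl(A) = ⋂ {C closed : A ⊆ C}. Closed sets containing A: {x1, x2, x3, x4}.
Intersecting these: cl(A) = {x1, x2, x3, x4}.
∂A = cl(A) ∖ int(A) = {x1, x2, x3, x4} ∖ {x1, x2} = {x3, x4}.


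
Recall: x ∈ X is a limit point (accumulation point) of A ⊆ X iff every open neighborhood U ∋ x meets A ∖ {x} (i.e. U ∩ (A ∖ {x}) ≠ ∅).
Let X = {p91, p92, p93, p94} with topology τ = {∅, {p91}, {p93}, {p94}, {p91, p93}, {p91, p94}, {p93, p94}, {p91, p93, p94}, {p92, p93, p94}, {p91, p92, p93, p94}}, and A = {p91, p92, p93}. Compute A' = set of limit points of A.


A' = {p92}

For each x ∈ X, list the open sets U ∈ τ with x ∈ U, then check whether U ∩ (A ∖ {x}) ≠ ∅ for every such U.
  x = p91: open {p91} ∋ x has {p91} ∩ (A ∖ {p91}) = ∅, so x is NOT a limit point.
  x = p92: opens ∋ x are {p92, p93, p94}, {p91, p92, p93, p94}; each meets A ∖ {p92}, so x IS a limit point.
  x = p93: open {p93} ∋ x has {p93} ∩ (A ∖ {p93}) = ∅, so x is NOT a limit point.
  x = p94: open {p94} ∋ x has {p94} ∩ (A ∖ {p94}) = ∅, so x is NOT a limit point.
Collecting: A' = {p92}.


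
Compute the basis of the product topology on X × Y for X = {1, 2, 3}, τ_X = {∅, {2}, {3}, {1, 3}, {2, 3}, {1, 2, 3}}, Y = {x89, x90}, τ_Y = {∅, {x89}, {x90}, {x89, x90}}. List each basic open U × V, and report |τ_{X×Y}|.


Basis B = {∅ × ∅, {2} × {x89}, {2} × {x90}, {3} × {x89}, {3} × {x90}, {1, 3} × {x89}, {1, 3} × {x90}, {2} × {x89, x90}, {2, 3} × {x89}, {2, 3} × {x90}, {3} × {x89, x90}, {1, 2, 3} × {x89}, {1, 2, 3} × {x90}, {1, 3} × {x89, x90}, {2, 3} × {x89, x90}, {1, 2, 3} × {x89, x90}}; |τ_{X×Y}| = 36.

Enumerate products U × V with U ∈ τ_X, V ∈ τ_Y (deduplicated):
  ∅ × ∅ = {} (∅)
  {2} × {x89} = {(2,x89)}
  {2} × {x90} = {(2,x90)}
  {3} × {x89} = {(3,x89)}
  {3} × {x90} = {(3,x90)}
  {1, 3} × {x89} = {(1,x89), (3,x89)}
  {1, 3} × {x90} = {(1,x90), (3,x90)}
  {2} × {x89, x90} = {(2,x89), (2,x90)}
  {2, 3} × {x89} = {(2,x89), (3,x89)}
  {2, 3} × {x90} = {(2,x90), (3,x90)}
  {3} × {x89, x90} = {(3,x89), (3,x90)}
  {1, 2, 3} × {x89} = {(1,x89), (2,x89), (3,x89)}
  {1, 2, 3} × {x90} = {(1,x90), (2,x90), (3,x90)}
  {1, 3} × {x89, x90} = {(1,x89), (1,x90), (3,x89), (3,x90)}
  {2, 3} × {x89, x90} = {(2,x89), (2,x90), (3,x89), (3,x90)}
  {1, 2, 3} × {x89, x90} = {(1,x89), (1,x90), (2,x89), (2,x90), (3,x89), (3,x90)}
These 16 distinct sets form the basis B.
Close under arbitrary unions to get τ_{X×Y}; counting gives |τ_{X×Y}| = 36.


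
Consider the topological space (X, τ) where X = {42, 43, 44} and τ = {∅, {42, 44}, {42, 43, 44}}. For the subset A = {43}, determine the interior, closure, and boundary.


int(A) = ∅, cl(A) = {43}, ∂A = {43}.

Closed sets in (X, τ) are complements of opens:
  closed(X, τ) = {∅, {43}, {42, 43, 44}}.
int(A) = ⋃ {U ∈ τ : U ⊆ A}. Opens contained in A: ∅.
Taking the union of these: int(A) = ∅.
cl(A) = ⋂ {C closed : A ⊆ C}. Closed sets containing A: {43}, {42, 43, 44}.
Intersecting these: cl(A) = {43}.
∂A = cl(A) ∖ int(A) = {43} ∖ ∅ = {43}.


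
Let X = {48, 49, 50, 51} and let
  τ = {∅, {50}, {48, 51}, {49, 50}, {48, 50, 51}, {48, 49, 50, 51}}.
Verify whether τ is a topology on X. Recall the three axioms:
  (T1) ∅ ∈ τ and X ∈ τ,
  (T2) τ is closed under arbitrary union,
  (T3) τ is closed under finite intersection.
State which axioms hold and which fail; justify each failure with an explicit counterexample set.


τ IS a topology on X.

Axiom (T1): ∅ ∈ τ? Yes; X ∈ τ? Yes.
Axiom (T2/T3): check pairwise unions and intersections of members of τ.
All pairwise intersections and unions checked — each lies in τ. Therefore τ satisfies (T1), (T2), (T3): it IS a topology on X.


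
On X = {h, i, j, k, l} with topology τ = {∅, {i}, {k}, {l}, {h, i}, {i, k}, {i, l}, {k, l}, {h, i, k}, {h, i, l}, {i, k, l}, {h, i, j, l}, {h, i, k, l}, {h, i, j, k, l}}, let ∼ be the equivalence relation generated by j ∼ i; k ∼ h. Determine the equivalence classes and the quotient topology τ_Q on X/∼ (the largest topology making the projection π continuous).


X/∼ = {[h=k], [i=j], [l]}; |τ_Q| = 3.

Equivalence classes: [h=k], [i=j], [l].
Quotient map π: X → X/∼ sends h ↦ [h=k], i ↦ [i=j], j ↦ [i=j], k ↦ [h=k], l ↦ [l].
For each subset V ⊆ X/∼, compute π^{-1}(V) ⊆ X and check whether π^{-1}(V) ∈ τ. V is open in τ_Q iff π^{-1}(V) ∈ τ.
  V = {}: π^{-1}(V) = ∅ ∈ τ ✓.
  V = {[h=k]}: π^{-1}(V) = {h, k} ∉ τ ✗.
  V = {[i=j]}: π^{-1}(V) = {i, j} ∉ τ ✗.
  V = {[h=k], [i=j]}: π^{-1}(V) = {h, i, j, k} ∉ τ ✗.
  V = {[l]}: π^{-1}(V) = {l} ∈ τ ✓.
  V = {[h=k], [l]}: π^{-1}(V) = {h, k, l} ∉ τ ✗.
  V = {[i=j], [l]}: π^{-1}(V) = {i, j, l} ∉ τ ✗.
  V = {[h=k], [i=j], [l]}: π^{-1}(V) = {h, i, j, k, l} ∈ τ ✓.
Open sets in the quotient: τ_Q = {{}, {[l]}, {[h=k], [i=j], [l]}} (3 elements).


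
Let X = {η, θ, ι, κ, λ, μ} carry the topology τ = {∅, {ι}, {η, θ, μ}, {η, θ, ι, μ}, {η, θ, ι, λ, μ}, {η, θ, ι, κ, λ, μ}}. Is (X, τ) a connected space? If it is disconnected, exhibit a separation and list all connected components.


(X, τ) is connected.

Find clopen sets (U ∈ τ with X ∖ U ∈ τ):
  U = ∅, X ∖ U = {η, θ, ι, κ, λ, μ} — both open, so U is clopen.
  U = {η, θ, ι, κ, λ, μ}, X ∖ U = ∅ — both open, so U is clopen.
Only trivial clopens (∅ and X) exist, so (X, τ) is connected.
Compute connected components by grouping points that agree on all clopens:
  component: {η, θ, ι, κ, λ, μ}


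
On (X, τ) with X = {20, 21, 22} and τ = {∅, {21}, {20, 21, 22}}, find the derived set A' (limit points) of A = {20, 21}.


A' = {20, 22}

For each x ∈ X, list the open sets U ∈ τ with x ∈ U, then check whether U ∩ (A ∖ {x}) ≠ ∅ for every such U.
  x = 20: opens ∋ x are {20, 21, 22}; each meets A ∖ {20}, so x IS a limit point.
  x = 21: open {21} ∋ x has {21} ∩ (A ∖ {21}) = ∅, so x is NOT a limit point.
  x = 22: opens ∋ x are {20, 21, 22}; each meets A ∖ {22}, so x IS a limit point.
Collecting: A' = {20, 22}.


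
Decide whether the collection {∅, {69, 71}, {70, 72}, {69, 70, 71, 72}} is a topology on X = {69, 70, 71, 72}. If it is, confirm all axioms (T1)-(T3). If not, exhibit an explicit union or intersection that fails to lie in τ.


τ IS a topology on X.

Axiom (T1): ∅ ∈ τ? Yes; X ∈ τ? Yes.
Axiom (T2/T3): check pairwise unions and intersections of members of τ.
All pairwise intersections and unions checked — each lies in τ. Therefore τ satisfies (T1), (T2), (T3): it IS a topology on X.


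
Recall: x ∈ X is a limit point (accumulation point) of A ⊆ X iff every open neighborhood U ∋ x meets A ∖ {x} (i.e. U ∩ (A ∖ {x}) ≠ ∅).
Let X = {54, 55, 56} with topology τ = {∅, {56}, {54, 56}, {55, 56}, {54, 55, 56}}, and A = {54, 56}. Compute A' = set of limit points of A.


A' = {54, 55}

For each x ∈ X, list the open sets U ∈ τ with x ∈ U, then check whether U ∩ (A ∖ {x}) ≠ ∅ for every such U.
  x = 54: opens ∋ x are {54, 56}, {54, 55, 56}; each meets A ∖ {54}, so x IS a limit point.
  x = 55: opens ∋ x are {55, 56}, {54, 55, 56}; each meets A ∖ {55}, so x IS a limit point.
  x = 56: open {56} ∋ x has {56} ∩ (A ∖ {56}) = ∅, so x is NOT a limit point.
Collecting: A' = {54, 55}.


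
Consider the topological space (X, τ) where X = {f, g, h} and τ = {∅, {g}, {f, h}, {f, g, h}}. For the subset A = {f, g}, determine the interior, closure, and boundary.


int(A) = {g}, cl(A) = {f, g, h}, ∂A = {f, h}.

Closed sets in (X, τ) are complements of opens:
  closed(X, τ) = {∅, {g}, {f, h}, {f, g, h}}.
int(A) = ⋃ {U ∈ τ : U ⊆ A}. Opens contained in A: ∅, {g}.
Taking the union of these: int(A) = {g}.
cl(A) = ⋂ {C closed : A ⊆ C}. Closed sets containing A: {f, g, h}.
Intersecting these: cl(A) = {f, g, h}.
∂A = cl(A) ∖ int(A) = {f, g, h} ∖ {g} = {f, h}.


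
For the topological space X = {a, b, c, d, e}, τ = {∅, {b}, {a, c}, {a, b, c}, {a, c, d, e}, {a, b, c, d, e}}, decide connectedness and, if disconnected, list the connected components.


(X, τ) is disconnected; components = [{b}, {a, c, d, e}].

Find clopen sets (U ∈ τ with X ∖ U ∈ τ):
  U = ∅, X ∖ U = {a, b, c, d, e} — both open, so U is clopen.
  U = {b}, X ∖ U = {a, c, d, e} — both open, so U is clopen.
  U = {a, c, d, e}, X ∖ U = {b} — both open, so U is clopen.
  U = {a, b, c, d, e}, X ∖ U = ∅ — both open, so U is clopen.
Nontrivial clopen(s) exist: e.g. {b}. So (X, τ) is disconnected.
Compute connected components by grouping points that agree on all clopens:
  component: {b}
  component: {a, c, d, e}


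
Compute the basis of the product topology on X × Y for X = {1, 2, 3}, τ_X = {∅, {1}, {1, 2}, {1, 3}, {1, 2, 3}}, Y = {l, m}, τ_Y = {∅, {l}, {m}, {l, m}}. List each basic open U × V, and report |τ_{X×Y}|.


Basis B = {∅ × ∅, {1} × {l}, {1} × {m}, {1} × {l, m}, {1, 2} × {l}, {1, 3} × {l}, {1, 2} × {m}, {1, 3} × {m}, {1, 2, 3} × {l}, {1, 2, 3} × {m}, {1, 2} × {l, m}, {1, 3} × {l, m}, {1, 2, 3} × {l, m}}; |τ_{X×Y}| = 25.

Enumerate products U × V with U ∈ τ_X, V ∈ τ_Y (deduplicated):
  ∅ × ∅ = {} (∅)
  {1} × {l} = {(1,l)}
  {1} × {m} = {(1,m)}
  {1} × {l, m} = {(1,l), (1,m)}
  {1, 2} × {l} = {(1,l), (2,l)}
  {1, 3} × {l} = {(1,l), (3,l)}
  {1, 2} × {m} = {(1,m), (2,m)}
  {1, 3} × {m} = {(1,m), (3,m)}
  {1, 2, 3} × {l} = {(1,l), (2,l), (3,l)}
  {1, 2, 3} × {m} = {(1,m), (2,m), (3,m)}
  {1, 2} × {l, m} = {(1,l), (1,m), (2,l), (2,m)}
  {1, 3} × {l, m} = {(1,l), (1,m), (3,l), (3,m)}
  {1, 2, 3} × {l, m} = {(1,l), (1,m), (2,l), (2,m), (3,l), (3,m)}
These 13 distinct sets form the basis B.
Close under arbitrary unions to get τ_{X×Y}; counting gives |τ_{X×Y}| = 25.


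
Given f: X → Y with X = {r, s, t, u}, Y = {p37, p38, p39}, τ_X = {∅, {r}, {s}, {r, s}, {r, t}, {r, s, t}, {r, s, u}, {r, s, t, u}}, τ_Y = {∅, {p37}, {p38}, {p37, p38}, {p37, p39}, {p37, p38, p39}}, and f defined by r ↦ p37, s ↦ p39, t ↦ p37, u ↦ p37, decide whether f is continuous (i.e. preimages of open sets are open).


f is NOT continuous.

Compute f^{-1}(U) for each U ∈ τ_Y:
  U = ∅: f^{-1}(U) = ∅ ∈ τ_X ✓.
  U = {p37}: f^{-1}(U) = {r, t, u} ∉ τ_X ✗.
  U = {p38}: f^{-1}(U) = ∅ ∈ τ_X ✓.
  U = {p37, p38}: f^{-1}(U) = {r, t, u} ∉ τ_X ✗.
  U = {p37, p39}: f^{-1}(U) = {r, s, t, u} ∈ τ_X ✓.
  U = {p37, p38, p39}: f^{-1}(U) = {r, s, t, u} ∈ τ_X ✓.
Found U = {p37} with f^{-1}(U) = {r, t, u} not in τ_X. Therefore f is NOT continuous.


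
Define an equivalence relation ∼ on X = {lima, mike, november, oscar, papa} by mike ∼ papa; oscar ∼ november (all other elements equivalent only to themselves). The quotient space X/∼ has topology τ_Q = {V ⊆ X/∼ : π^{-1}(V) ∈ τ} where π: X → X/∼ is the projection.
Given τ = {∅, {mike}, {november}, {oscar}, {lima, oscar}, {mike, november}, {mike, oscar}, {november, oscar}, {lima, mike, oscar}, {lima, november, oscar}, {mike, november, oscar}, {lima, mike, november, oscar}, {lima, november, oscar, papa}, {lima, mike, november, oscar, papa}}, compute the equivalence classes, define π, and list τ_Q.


X/∼ = {[lima], [mike=papa], [november=oscar]}; |τ_Q| = 4.

Equivalence classes: [lima], [mike=papa], [november=oscar].
Quotient map π: X → X/∼ sends lima ↦ [lima], mike ↦ [mike=papa], november ↦ [november=oscar], oscar ↦ [november=oscar], papa ↦ [mike=papa].
For each subset V ⊆ X/∼, compute π^{-1}(V) ⊆ X and check whether π^{-1}(V) ∈ τ. V is open in τ_Q iff π^{-1}(V) ∈ τ.
  V = {}: π^{-1}(V) = ∅ ∈ τ ✓.
  V = {[lima]}: π^{-1}(V) = {lima} ∉ τ ✗.
  V = {[mike=papa]}: π^{-1}(V) = {mike, papa} ∉ τ ✗.
  V = {[lima], [mike=papa]}: π^{-1}(V) = {lima, mike, papa} ∉ τ ✗.
  V = {[november=oscar]}: π^{-1}(V) = {november, oscar} ∈ τ ✓.
  V = {[lima], [november=oscar]}: π^{-1}(V) = {lima, november, oscar} ∈ τ ✓.
  V = {[mike=papa], [november=oscar]}: π^{-1}(V) = {mike, november, oscar, papa} ∉ τ ✗.
  V = {[lima], [mike=papa], [november=oscar]}: π^{-1}(V) = {lima, mike, november, oscar, papa} ∈ τ ✓.
Open sets in the quotient: τ_Q = {{}, {[november=oscar]}, {[lima], [november=oscar]}, {[lima], [mike=papa], [november=oscar]}} (4 elements).


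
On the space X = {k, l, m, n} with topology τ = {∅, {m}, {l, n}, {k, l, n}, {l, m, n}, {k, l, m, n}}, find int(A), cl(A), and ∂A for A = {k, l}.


int(A) = ∅, cl(A) = {k, l, n}, ∂A = {k, l, n}.

Closed sets in (X, τ) are complements of opens:
  closed(X, τ) = {∅, {k}, {m}, {k, m}, {k, l, n}, {k, l, m, n}}.
int(A) = ⋃ {U ∈ τ : U ⊆ A}. Opens contained in A: ∅.
Taking the union of these: int(A) = ∅.
cl(A) = ⋂ {C closed : A ⊆ C}. Closed sets containing A: {k, l, n}, {k, l, m, n}.
Intersecting these: cl(A) = {k, l, n}.
∂A = cl(A) ∖ int(A) = {k, l, n} ∖ ∅ = {k, l, n}.


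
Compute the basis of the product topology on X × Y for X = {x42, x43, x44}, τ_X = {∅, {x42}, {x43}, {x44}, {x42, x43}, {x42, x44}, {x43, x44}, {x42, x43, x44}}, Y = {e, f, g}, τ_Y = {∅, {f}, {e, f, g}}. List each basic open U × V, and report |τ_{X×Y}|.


Basis B = {∅ × ∅, {x42} × {f}, {x43} × {f}, {x44} × {f}, {x42, x43} × {f}, {x42, x44} × {f}, {x43, x44} × {f}, {x42} × {e, f, g}, {x42, x43, x44} × {f}, {x43} × {e, f, g}, {x44} × {e, f, g}, {x42, x43} × {e, f, g}, {x42, x44} × {e, f, g}, {x43, x44} × {e, f, g}, {x42, x43, x44} × {e, f, g}}; |τ_{X×Y}| = 27.

Enumerate products U × V with U ∈ τ_X, V ∈ τ_Y (deduplicated):
  ∅ × ∅ = {} (∅)
  {x42} × {f} = {(x42,f)}
  {x43} × {f} = {(x43,f)}
  {x44} × {f} = {(x44,f)}
  {x42, x43} × {f} = {(x42,f), (x43,f)}
  {x42, x44} × {f} = {(x42,f), (x44,f)}
  {x43, x44} × {f} = {(x43,f), (x44,f)}
  {x42} × {e, f, g} = {(x42,e), (x42,f), (x42,g)}
  {x42, x43, x44} × {f} = {(x42,f), (x43,f), (x44,f)}
  {x43} × {e, f, g} = {(x43,e), (x43,f), (x43,g)}
  {x44} × {e, f, g} = {(x44,e), (x44,f), (x44,g)}
  {x42, x43} × {e, f, g} = {(x42,e), (x42,f), (x42,g), (x43,e), (x43,f), (x43,g)}
  {x42, x44} × {e, f, g} = {(x42,e), (x42,f), (x42,g), (x44,e), (x44,f), (x44,g)}
  {x43, x44} × {e, f, g} = {(x43,e), (x43,f), (x43,g), (x44,e), (x44,f), (x44,g)}
  {x42, x43, x44} × {e, f, g} = {(x42,e), (x42,f), (x42,g), (x43,e), (x43,f), (x43,g), (x44,e), (x44,f), (x44,g)}
These 15 distinct sets form the basis B.
Close under arbitrary unions to get τ_{X×Y}; counting gives |τ_{X×Y}| = 27.


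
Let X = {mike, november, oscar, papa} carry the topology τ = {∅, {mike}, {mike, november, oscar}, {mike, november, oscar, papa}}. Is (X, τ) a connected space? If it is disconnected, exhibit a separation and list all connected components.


(X, τ) is connected.

Find clopen sets (U ∈ τ with X ∖ U ∈ τ):
  U = ∅, X ∖ U = {mike, november, oscar, papa} — both open, so U is clopen.
  U = {mike, november, oscar, papa}, X ∖ U = ∅ — both open, so U is clopen.
Only trivial clopens (∅ and X) exist, so (X, τ) is connected.
Compute connected components by grouping points that agree on all clopens:
  component: {mike, november, oscar, papa}


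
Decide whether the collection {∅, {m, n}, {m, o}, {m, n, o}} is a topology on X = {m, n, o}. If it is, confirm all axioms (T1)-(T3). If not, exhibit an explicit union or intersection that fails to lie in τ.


τ is NOT a topology on X.

Axiom (T1): ∅ ∈ τ? Yes; X ∈ τ? Yes.
Axiom (T2/T3): check pairwise unions and intersections of members of τ.
Counterexample for (T3): {m, n} ∩ {m, o} = {m} ∉ τ. Therefore τ is NOT a topology.


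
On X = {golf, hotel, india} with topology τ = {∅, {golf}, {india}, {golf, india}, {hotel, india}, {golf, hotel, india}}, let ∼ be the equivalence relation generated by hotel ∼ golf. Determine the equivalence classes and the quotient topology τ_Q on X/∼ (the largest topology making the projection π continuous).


X/∼ = {[golf=hotel], [india]}; |τ_Q| = 3.

Equivalence classes: [golf=hotel], [india].
Quotient map π: X → X/∼ sends golf ↦ [golf=hotel], hotel ↦ [golf=hotel], india ↦ [india].
For each subset V ⊆ X/∼, compute π^{-1}(V) ⊆ X and check whether π^{-1}(V) ∈ τ. V is open in τ_Q iff π^{-1}(V) ∈ τ.
  V = {}: π^{-1}(V) = ∅ ∈ τ ✓.
  V = {[golf=hotel]}: π^{-1}(V) = {golf, hotel} ∉ τ ✗.
  V = {[india]}: π^{-1}(V) = {india} ∈ τ ✓.
  V = {[golf=hotel], [india]}: π^{-1}(V) = {golf, hotel, india} ∈ τ ✓.
Open sets in the quotient: τ_Q = {{}, {[india]}, {[golf=hotel], [india]}} (3 elements).


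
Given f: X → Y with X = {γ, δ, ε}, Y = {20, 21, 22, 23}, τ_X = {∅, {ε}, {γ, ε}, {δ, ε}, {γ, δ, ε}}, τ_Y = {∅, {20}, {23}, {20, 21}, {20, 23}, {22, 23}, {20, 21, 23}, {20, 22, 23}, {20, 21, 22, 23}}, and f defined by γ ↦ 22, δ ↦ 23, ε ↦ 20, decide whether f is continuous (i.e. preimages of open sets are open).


f is NOT continuous.

Compute f^{-1}(U) for each U ∈ τ_Y:
  U = ∅: f^{-1}(U) = ∅ ∈ τ_X ✓.
  U = {20}: f^{-1}(U) = {ε} ∈ τ_X ✓.
  U = {23}: f^{-1}(U) = {δ} ∉ τ_X ✗.
  U = {20, 21}: f^{-1}(U) = {ε} ∈ τ_X ✓.
  U = {20, 23}: f^{-1}(U) = {δ, ε} ∈ τ_X ✓.
  U = {22, 23}: f^{-1}(U) = {γ, δ} ∉ τ_X ✗.
  U = {20, 21, 23}: f^{-1}(U) = {δ, ε} ∈ τ_X ✓.
  U = {20, 22, 23}: f^{-1}(U) = {γ, δ, ε} ∈ τ_X ✓.
  U = {20, 21, 22, 23}: f^{-1}(U) = {γ, δ, ε} ∈ τ_X ✓.
Found U = {23} with f^{-1}(U) = {δ} not in τ_X. Therefore f is NOT continuous.


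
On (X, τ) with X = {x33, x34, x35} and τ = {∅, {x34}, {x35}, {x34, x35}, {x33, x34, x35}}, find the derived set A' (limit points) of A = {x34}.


A' = {x33}

For each x ∈ X, list the open sets U ∈ τ with x ∈ U, then check whether U ∩ (A ∖ {x}) ≠ ∅ for every such U.
  x = x33: opens ∋ x are {x33, x34, x35}; each meets A ∖ {x33}, so x IS a limit point.
  x = x34: open {x34} ∋ x has {x34} ∩ (A ∖ {x34}) = ∅, so x is NOT a limit point.
  x = x35: open {x35} ∋ x has {x35} ∩ (A ∖ {x35}) = ∅, so x is NOT a limit point.
Collecting: A' = {x33}.


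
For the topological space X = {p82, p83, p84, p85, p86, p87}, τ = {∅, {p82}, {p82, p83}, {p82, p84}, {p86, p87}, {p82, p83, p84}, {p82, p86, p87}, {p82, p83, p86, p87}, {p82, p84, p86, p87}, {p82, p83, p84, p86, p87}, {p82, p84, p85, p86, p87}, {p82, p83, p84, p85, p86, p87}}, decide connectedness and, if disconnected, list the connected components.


(X, τ) is connected.

Find clopen sets (U ∈ τ with X ∖ U ∈ τ):
  U = ∅, X ∖ U = {p82, p83, p84, p85, p86, p87} — both open, so U is clopen.
  U = {p82, p83, p84, p85, p86, p87}, X ∖ U = ∅ — both open, so U is clopen.
Only trivial clopens (∅ and X) exist, so (X, τ) is connected.
Compute connected components by grouping points that agree on all clopens:
  component: {p82, p83, p84, p85, p86, p87}


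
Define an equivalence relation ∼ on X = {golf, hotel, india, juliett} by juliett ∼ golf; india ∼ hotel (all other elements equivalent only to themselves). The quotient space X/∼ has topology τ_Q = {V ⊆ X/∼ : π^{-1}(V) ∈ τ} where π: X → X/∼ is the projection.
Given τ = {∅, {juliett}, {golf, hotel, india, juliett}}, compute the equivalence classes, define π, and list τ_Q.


X/∼ = {[golf=juliett], [hotel=india]}; |τ_Q| = 2.

Equivalence classes: [golf=juliett], [hotel=india].
Quotient map π: X → X/∼ sends golf ↦ [golf=juliett], hotel ↦ [hotel=india], india ↦ [hotel=india], juliett ↦ [golf=juliett].
For each subset V ⊆ X/∼, compute π^{-1}(V) ⊆ X and check whether π^{-1}(V) ∈ τ. V is open in τ_Q iff π^{-1}(V) ∈ τ.
  V = {}: π^{-1}(V) = ∅ ∈ τ ✓.
  V = {[golf=juliett]}: π^{-1}(V) = {golf, juliett} ∉ τ ✗.
  V = {[hotel=india]}: π^{-1}(V) = {hotel, india} ∉ τ ✗.
  V = {[golf=juliett], [hotel=india]}: π^{-1}(V) = {golf, hotel, india, juliett} ∈ τ ✓.
Open sets in the quotient: τ_Q = {{}, {[golf=juliett], [hotel=india]}} (2 elements).


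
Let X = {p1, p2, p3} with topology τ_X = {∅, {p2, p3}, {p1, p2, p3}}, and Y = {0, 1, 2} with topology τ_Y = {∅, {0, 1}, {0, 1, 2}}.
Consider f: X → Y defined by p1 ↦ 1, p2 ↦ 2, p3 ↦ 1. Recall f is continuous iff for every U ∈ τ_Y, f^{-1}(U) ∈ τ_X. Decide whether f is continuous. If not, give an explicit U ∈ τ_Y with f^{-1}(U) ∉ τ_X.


f is NOT continuous.

Compute f^{-1}(U) for each U ∈ τ_Y:
  U = ∅: f^{-1}(U) = ∅ ∈ τ_X ✓.
  U = {0, 1}: f^{-1}(U) = {p1, p3} ∉ τ_X ✗.
  U = {0, 1, 2}: f^{-1}(U) = {p1, p2, p3} ∈ τ_X ✓.
Found U = {0, 1} with f^{-1}(U) = {p1, p3} not in τ_X. Therefore f is NOT continuous.


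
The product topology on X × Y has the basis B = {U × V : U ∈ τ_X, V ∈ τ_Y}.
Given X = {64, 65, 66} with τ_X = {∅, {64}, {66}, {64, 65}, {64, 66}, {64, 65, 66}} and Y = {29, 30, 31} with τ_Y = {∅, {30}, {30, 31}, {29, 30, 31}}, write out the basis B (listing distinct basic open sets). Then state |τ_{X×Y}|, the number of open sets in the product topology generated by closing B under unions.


Basis B = {∅ × ∅, {64} × {30}, {66} × {30}, {64} × {30, 31}, {64, 65} × {30}, {64, 66} × {30}, {66} × {30, 31}, {64} × {29, 30, 31}, {64, 65, 66} × {30}, {66} × {29, 30, 31}, {64, 65} × {30, 31}, {64, 66} × {30, 31}, {64, 65} × {29, 30, 31}, {64, 66} × {29, 30, 31}, {64, 65, 66} × {30, 31}, {64, 65, 66} × {29, 30, 31}}; |τ_{X×Y}| = 40.

Enumerate products U × V with U ∈ τ_X, V ∈ τ_Y (deduplicated):
  ∅ × ∅ = {} (∅)
  {64} × {30} = {(64,30)}
  {66} × {30} = {(66,30)}
  {64} × {30, 31} = {(64,30), (64,31)}
  {64, 65} × {30} = {(64,30), (65,30)}
  {64, 66} × {30} = {(64,30), (66,30)}
  {66} × {30, 31} = {(66,30), (66,31)}
  {64} × {29, 30, 31} = {(64,29), (64,30), (64,31)}
  {64, 65, 66} × {30} = {(64,30), (65,30), (66,30)}
  {66} × {29, 30, 31} = {(66,29), (66,30), (66,31)}
  {64, 65} × {30, 31} = {(64,30), (64,31), (65,30), (65,31)}
  {64, 66} × {30, 31} = {(64,30), (64,31), (66,30), (66,31)}
  {64, 65} × {29, 30, 31} = {(64,29), (64,30), (64,31), (65,29), (65,30), (65,31)}
  {64, 66} × {29, 30, 31} = {(64,29), (64,30), (64,31), (66,29), (66,30), (66,31)}
  {64, 65, 66} × {30, 31} = {(64,30), (64,31), (65,30), (65,31), (66,30), (66,31)}
  {64, 65, 66} × {29, 30, 31} = {(64,29), (64,30), (64,31), (65,29), (65,30), (65,31), (66,29), (66,30), (66,31)}
These 16 distinct sets form the basis B.
Close under arbitrary unions to get τ_{X×Y}; counting gives |τ_{X×Y}| = 40.


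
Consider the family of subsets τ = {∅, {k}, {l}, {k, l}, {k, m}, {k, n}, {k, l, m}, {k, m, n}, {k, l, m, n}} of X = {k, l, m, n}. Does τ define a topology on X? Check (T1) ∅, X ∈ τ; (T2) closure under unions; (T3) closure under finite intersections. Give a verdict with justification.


τ is NOT a topology on X.

Axiom (T1): ∅ ∈ τ? Yes; X ∈ τ? Yes.
Axiom (T2/T3): check pairwise unions and intersections of members of τ.
Counterexample for (T2): {l} ∪ {k, n} = {k, l, n} ∉ τ. Therefore τ is NOT a topology.


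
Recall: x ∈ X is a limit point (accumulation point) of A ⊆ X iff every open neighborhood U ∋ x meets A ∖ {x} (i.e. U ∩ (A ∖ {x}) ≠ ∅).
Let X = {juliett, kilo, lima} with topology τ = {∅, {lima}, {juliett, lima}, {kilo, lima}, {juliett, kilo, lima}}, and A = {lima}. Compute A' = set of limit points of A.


A' = {juliett, kilo}

For each x ∈ X, list the open sets U ∈ τ with x ∈ U, then check whether U ∩ (A ∖ {x}) ≠ ∅ for every such U.
  x = juliett: opens ∋ x are {juliett, lima}, {juliett, kilo, lima}; each meets A ∖ {juliett}, so x IS a limit point.
  x = kilo: opens ∋ x are {kilo, lima}, {juliett, kilo, lima}; each meets A ∖ {kilo}, so x IS a limit point.
  x = lima: open {lima} ∋ x has {lima} ∩ (A ∖ {lima}) = ∅, so x is NOT a limit point.
Collecting: A' = {juliett, kilo}.


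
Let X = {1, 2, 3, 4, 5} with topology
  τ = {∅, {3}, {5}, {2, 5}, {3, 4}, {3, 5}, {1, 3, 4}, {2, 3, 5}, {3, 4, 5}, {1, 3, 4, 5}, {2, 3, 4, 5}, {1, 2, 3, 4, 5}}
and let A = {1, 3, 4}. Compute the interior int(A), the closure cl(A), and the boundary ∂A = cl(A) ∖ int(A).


int(A) = {1, 3, 4}, cl(A) = {1, 3, 4}, ∂A = ∅.

Closed sets in (X, τ) are complements of opens:
  closed(X, τ) = {∅, {1}, {2}, {1, 2}, {1, 4}, {2, 5}, {1, 2, 4}, {1, 2, 5}, {1, 3, 4}, {1, 2, 3, 4}, {1, 2, 4, 5}, {1, 2, 3, 4, 5}}.
int(A) = ⋃ {U ∈ τ : U ⊆ A}. Opens contained in A: ∅, {3}, {3, 4}, {1, 3, 4}.
Taking the union of these: int(A) = {1, 3, 4}.
cl(A) = ⋂ {C closed : A ⊆ C}. Closed sets containing A: {1, 3, 4}, {1, 2, 3, 4}, {1, 2, 3, 4, 5}.
Intersecting these: cl(A) = {1, 3, 4}.
∂A = cl(A) ∖ int(A) = {1, 3, 4} ∖ {1, 3, 4} = ∅.
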